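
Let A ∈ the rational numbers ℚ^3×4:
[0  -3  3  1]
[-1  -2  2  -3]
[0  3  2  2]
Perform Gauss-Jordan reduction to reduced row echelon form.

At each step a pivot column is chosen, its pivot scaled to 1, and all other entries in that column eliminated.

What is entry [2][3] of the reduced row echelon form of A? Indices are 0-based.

pivot(0,0): swap R0↔R1
pivot(0,0)=-1: scale R0 → (1, 2, -2, 3)
pivot(1,1)=-3: scale R1 → (0, 1, -1, -1/3)
  clear (0,1): R0 −= (2)R1 → (1, 0, 0, 11/3)
  clear (2,1): R2 −= (3)R1 → (0, 0, 5, 3)
pivot(2,2)=5: scale R2 → (0, 0, 1, 3/5)
  clear (1,2): R1 −= (-1)R2 → (0, 1, 0, 4/15)

M[2][3] = 3/5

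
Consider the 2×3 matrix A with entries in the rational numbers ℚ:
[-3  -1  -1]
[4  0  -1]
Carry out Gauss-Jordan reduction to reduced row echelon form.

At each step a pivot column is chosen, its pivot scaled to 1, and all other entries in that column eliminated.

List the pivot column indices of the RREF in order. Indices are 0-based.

[1] R0 /= -3  ⇒  (1, 1/3, 1/3)
     R1 -= 4·R0  ⇒  (0, -4/3, -7/3)
[2] R1 /= -4/3  ⇒  (0, 1, 7/4)
     R0 -= 1/3·R1  ⇒  (1, 0, -1/4)

pivot columns: 0, 1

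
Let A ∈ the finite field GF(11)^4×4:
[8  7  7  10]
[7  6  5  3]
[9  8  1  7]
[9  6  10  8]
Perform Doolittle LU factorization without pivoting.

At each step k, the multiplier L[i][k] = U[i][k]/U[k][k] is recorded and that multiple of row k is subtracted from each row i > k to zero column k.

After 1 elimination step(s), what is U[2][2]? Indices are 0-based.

U[2][2] = 0

Step 1: pivot at (0,0) is 8.
  row1 ← row1 − (5)·row0  ⇒  L[1][0]=5, U row1=(0, 4, 3, 8)
  row2 ← row2 − (8)·row0  ⇒  L[2][0]=8, U row2=(0, 7, 0, 4)
  row3 ← row3 − (8)·row0  ⇒  L[3][0]=8, U row3=(0, 5, 9, 5)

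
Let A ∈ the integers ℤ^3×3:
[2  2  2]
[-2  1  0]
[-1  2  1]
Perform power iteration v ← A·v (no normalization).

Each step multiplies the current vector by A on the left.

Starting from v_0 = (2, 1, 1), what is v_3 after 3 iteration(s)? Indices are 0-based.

v_3 = (-40, -43, -63)

v_0 = (2, 1, 1).
v_1 = A·v_0 = (8, -3, 1).
v_2 = A·v_1 = (12, -19, -13).
v_3 = A·v_2 = (-40, -43, -63).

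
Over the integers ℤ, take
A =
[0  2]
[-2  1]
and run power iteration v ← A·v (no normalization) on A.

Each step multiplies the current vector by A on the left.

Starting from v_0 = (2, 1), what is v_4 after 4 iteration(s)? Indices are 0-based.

v_0 = (2, 1).
v_1 = A·v_0 = (2, -3).
v_2 = A·v_1 = (-6, -7).
v_3 = A·v_2 = (-14, 5).
v_4 = A·v_3 = (10, 33).

v_4 = (10, 33)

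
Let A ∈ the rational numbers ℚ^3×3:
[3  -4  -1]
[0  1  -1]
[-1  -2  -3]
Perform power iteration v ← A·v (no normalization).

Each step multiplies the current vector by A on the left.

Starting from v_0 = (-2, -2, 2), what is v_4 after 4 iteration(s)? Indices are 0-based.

v_0 = (-2, -2, 2).
v_1 = A·v_0 = (0, -4, 0).
v_2 = A·v_1 = (16, -4, 8).
v_3 = A·v_2 = (56, -12, -32).
v_4 = A·v_3 = (248, 20, 64).

v_4 = (248, 20, 64)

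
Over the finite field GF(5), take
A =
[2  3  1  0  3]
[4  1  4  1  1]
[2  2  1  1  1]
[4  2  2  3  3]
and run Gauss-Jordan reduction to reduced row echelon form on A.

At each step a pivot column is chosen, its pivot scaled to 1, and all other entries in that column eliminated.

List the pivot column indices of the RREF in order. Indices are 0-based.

pivot columns: 0, 1, 2, 3

[1] R0 /= 2  ⇒  (1, 4, 3, 0, 4)
     R1 -= 4·R0  ⇒  (0, 0, 2, 1, 0)
     R2 -= 2·R0  ⇒  (0, 4, 0, 1, 3)
     R3 -= 4·R0  ⇒  (0, 1, 0, 3, 2)
[2] R1 <-> R2
[2] R1 /= 4  ⇒  (0, 1, 0, 4, 2)
     R0 -= 4·R1  ⇒  (1, 0, 3, 4, 1)
     R3 -= 1·R1  ⇒  (0, 0, 0, 4, 0)
[3] R2 /= 2  ⇒  (0, 0, 1, 3, 0)
     R0 -= 3·R2  ⇒  (1, 0, 0, 0, 1)
[4] R3 /= 4  ⇒  (0, 0, 0, 1, 0)
     R1 -= 4·R3  ⇒  (0, 1, 0, 0, 2)
     R2 -= 3·R3  ⇒  (0, 0, 1, 0, 0)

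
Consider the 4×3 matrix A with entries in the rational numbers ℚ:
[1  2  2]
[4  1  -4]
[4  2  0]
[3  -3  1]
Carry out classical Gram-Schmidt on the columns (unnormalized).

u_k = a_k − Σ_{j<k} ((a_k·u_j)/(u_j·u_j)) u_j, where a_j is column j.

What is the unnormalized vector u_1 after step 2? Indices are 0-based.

u_1 = (79/42, 11/21, 32/21, -47/14)

Step 1: u_0 = a_0 = (1, 4, 4, 3).
Step 2: u_1 = a_1 − (5/42)·u_0 = (79/42, 11/21, 32/21, -47/14).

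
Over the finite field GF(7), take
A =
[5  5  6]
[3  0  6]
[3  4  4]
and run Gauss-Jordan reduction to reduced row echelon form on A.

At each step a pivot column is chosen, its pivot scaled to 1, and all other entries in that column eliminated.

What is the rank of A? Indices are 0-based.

step 1: normalize row 0 (÷5) = (1, 1, 4)
  row 1: subtract 3×row0 = (0, 4, 1)
  row 2: subtract 3×row0 = (0, 1, 6)
step 2: normalize row 1 (÷4) = (0, 1, 2)
  row 0: subtract 1×row1 = (1, 0, 2)
  row 2: subtract 1×row1 = (0, 0, 4)
step 3: normalize row 2 (÷4) = (0, 0, 1)
  row 0: subtract 2×row2 = (1, 0, 0)
  row 1: subtract 2×row2 = (0, 1, 0)

rank = 3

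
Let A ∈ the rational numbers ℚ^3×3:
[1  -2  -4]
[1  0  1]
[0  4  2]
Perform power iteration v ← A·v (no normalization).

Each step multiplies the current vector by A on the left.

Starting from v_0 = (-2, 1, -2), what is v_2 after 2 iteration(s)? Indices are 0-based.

v_2 = (12, 4, -16)

v_0 = (-2, 1, -2).
v_1 = A·v_0 = (4, -4, 0).
v_2 = A·v_1 = (12, 4, -16).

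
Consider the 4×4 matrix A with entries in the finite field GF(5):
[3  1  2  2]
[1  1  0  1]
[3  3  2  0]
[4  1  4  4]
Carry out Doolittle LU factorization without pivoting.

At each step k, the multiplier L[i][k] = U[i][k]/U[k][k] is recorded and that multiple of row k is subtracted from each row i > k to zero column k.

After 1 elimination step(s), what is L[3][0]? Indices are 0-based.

Step 1: pivot at (0,0) is 3.
  row1 ← row1 − (2)·row0  ⇒  L[1][0]=2, U row1=(0, 4, 1, 2)
  row2 ← row2 − (1)·row0  ⇒  L[2][0]=1, U row2=(0, 2, 0, 3)
  row3 ← row3 − (3)·row0  ⇒  L[3][0]=3, U row3=(0, 3, 3, 3)

L[3][0] = 3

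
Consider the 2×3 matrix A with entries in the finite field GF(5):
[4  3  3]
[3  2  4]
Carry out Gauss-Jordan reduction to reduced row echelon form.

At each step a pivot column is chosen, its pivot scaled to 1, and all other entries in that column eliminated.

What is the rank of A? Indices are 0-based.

rank = 2

[1] R0 /= 4  ⇒  (1, 2, 2)
     R1 -= 3·R0  ⇒  (0, 1, 3)
[2] R1 /= 1  ⇒  (0, 1, 3)
     R0 -= 2·R1  ⇒  (1, 0, 1)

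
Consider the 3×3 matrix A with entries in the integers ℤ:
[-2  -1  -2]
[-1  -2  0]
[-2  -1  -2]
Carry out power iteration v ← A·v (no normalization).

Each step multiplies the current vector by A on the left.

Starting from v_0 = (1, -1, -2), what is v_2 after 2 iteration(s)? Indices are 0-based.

v_2 = (-13, -5, -13)

v_0 = (1, -1, -2).
v_1 = A·v_0 = (3, 1, 3).
v_2 = A·v_1 = (-13, -5, -13).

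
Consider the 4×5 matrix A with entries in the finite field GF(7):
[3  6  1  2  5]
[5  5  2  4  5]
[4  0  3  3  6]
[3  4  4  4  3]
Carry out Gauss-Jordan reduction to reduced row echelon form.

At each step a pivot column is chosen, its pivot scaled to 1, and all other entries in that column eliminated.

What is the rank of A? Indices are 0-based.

rank = 4

[1] R0 /= 3  ⇒  (1, 2, 5, 3, 4)
     R1 -= 5·R0  ⇒  (0, 2, 5, 3, 6)
     R2 -= 4·R0  ⇒  (0, 6, 4, 5, 4)
     R3 -= 3·R0  ⇒  (0, 5, 3, 2, 5)
[2] R1 /= 2  ⇒  (0, 1, 6, 5, 3)
     R0 -= 2·R1  ⇒  (1, 0, 0, 0, 5)
     R2 -= 6·R1  ⇒  (0, 0, 3, 3, 0)
     R3 -= 5·R1  ⇒  (0, 0, 1, 5, 4)
[3] R2 /= 3  ⇒  (0, 0, 1, 1, 0)
     R1 -= 6·R2  ⇒  (0, 1, 0, 6, 3)
     R3 -= 1·R2  ⇒  (0, 0, 0, 4, 4)
[4] R3 /= 4  ⇒  (0, 0, 0, 1, 1)
     R1 -= 6·R3  ⇒  (0, 1, 0, 0, 4)
     R2 -= 1·R3  ⇒  (0, 0, 1, 0, 6)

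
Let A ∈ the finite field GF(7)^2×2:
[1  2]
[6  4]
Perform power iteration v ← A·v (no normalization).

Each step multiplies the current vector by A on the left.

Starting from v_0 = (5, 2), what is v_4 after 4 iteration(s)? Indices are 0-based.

v_0 = (5, 2).
v_1 = A·v_0 = (2, 3).
v_2 = A·v_1 = (1, 3).
v_3 = A·v_2 = (0, 4).
v_4 = A·v_3 = (1, 2).

v_4 = (1, 2)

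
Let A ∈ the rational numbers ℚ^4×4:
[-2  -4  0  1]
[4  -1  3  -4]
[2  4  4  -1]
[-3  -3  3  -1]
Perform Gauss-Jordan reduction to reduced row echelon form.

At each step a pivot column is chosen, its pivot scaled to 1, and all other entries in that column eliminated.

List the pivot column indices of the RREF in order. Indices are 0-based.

pivot columns: 0, 1, 2, 3

step 1: normalize row 0 (÷-2) = (1, 2, 0, -1/2)
  row 1: subtract 4×row0 = (0, -9, 3, -2)
  row 2: subtract 2×row0 = (0, 0, 4, 0)
  row 3: subtract -3×row0 = (0, 3, 3, -5/2)
step 2: normalize row 1 (÷-9) = (0, 1, -1/3, 2/9)
  row 0: subtract 2×row1 = (1, 0, 2/3, -17/18)
  row 3: subtract 3×row1 = (0, 0, 4, -19/6)
step 3: normalize row 2 (÷4) = (0, 0, 1, 0)
  row 0: subtract 2/3×row2 = (1, 0, 0, -17/18)
  row 1: subtract -1/3×row2 = (0, 1, 0, 2/9)
  row 3: subtract 4×row2 = (0, 0, 0, -19/6)
step 4: normalize row 3 (÷-19/6) = (0, 0, 0, 1)
  row 0: subtract -17/18×row3 = (1, 0, 0, 0)
  row 1: subtract 2/9×row3 = (0, 1, 0, 0)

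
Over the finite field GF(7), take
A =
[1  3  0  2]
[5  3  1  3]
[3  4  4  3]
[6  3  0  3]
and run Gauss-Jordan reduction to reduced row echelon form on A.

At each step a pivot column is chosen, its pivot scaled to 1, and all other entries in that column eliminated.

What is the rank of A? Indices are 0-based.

step 1: normalize row 0 (÷1) = (1, 3, 0, 2)
  row 1: subtract 5×row0 = (0, 2, 1, 0)
  row 2: subtract 3×row0 = (0, 2, 4, 4)
  row 3: subtract 6×row0 = (0, 6, 0, 5)
step 2: normalize row 1 (÷2) = (0, 1, 4, 0)
  row 0: subtract 3×row1 = (1, 0, 2, 2)
  row 2: subtract 2×row1 = (0, 0, 3, 4)
  row 3: subtract 6×row1 = (0, 0, 4, 5)
step 3: normalize row 2 (÷3) = (0, 0, 1, 6)
  row 0: subtract 2×row2 = (1, 0, 0, 4)
  row 1: subtract 4×row2 = (0, 1, 0, 4)
  row 3: subtract 4×row2 = (0, 0, 0, 2)
step 4: normalize row 3 (÷2) = (0, 0, 0, 1)
  row 0: subtract 4×row3 = (1, 0, 0, 0)
  row 1: subtract 4×row3 = (0, 1, 0, 0)
  row 2: subtract 6×row3 = (0, 0, 1, 0)

rank = 4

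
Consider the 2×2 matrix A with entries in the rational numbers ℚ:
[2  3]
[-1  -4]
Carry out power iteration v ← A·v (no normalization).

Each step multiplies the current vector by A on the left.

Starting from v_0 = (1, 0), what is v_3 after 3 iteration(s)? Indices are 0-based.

v_0 = (1, 0).
v_1 = A·v_0 = (2, -1).
v_2 = A·v_1 = (1, 2).
v_3 = A·v_2 = (8, -9).

v_3 = (8, -9)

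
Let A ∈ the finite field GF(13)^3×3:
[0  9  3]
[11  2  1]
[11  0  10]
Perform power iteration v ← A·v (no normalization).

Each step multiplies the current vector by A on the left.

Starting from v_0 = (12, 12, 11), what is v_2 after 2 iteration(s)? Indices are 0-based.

v_0 = (12, 12, 11).
v_1 = A·v_0 = (11, 11, 8).
v_2 = A·v_1 = (6, 8, 6).

v_2 = (6, 8, 6)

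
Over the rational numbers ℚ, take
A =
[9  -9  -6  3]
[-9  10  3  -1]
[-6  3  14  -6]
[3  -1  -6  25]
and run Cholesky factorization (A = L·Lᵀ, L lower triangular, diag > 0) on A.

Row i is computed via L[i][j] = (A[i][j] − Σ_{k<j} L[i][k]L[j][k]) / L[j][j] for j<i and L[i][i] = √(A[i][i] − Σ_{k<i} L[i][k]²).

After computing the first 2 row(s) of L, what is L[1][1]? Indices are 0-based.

L[1][1] = 1

Step 1: L[0][0] = √(9) = 3.
  L[1][0] = (-9) / L[0][0] = -3.
Step 2: L[1][1] = √(1) = 1.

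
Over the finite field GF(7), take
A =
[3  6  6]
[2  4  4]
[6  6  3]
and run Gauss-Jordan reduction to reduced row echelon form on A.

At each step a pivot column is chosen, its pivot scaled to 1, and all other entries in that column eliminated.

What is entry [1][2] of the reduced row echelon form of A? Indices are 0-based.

M[1][2] = 5

pivot(0,0)=3: scale R0 → (1, 2, 2)
  clear (1,0): R1 −= (2)R0 → (0, 0, 0)
  clear (2,0): R2 −= (6)R0 → (0, 1, 5)
pivot(1,1): swap R1↔R2
pivot(1,1)=1: scale R1 → (0, 1, 5)
  clear (0,1): R0 −= (2)R1 → (1, 0, 6)
col 2: no nonzero at/below row 2; advance.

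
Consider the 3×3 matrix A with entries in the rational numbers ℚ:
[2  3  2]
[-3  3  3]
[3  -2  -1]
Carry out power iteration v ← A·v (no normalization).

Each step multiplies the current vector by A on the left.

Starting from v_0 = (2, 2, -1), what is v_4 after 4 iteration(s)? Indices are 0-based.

v_4 = (46, 66, 24)

v_0 = (2, 2, -1).
v_1 = A·v_0 = (8, -3, 3).
v_2 = A·v_1 = (13, -24, 27).
v_3 = A·v_2 = (8, -30, 60).
v_4 = A·v_3 = (46, 66, 24).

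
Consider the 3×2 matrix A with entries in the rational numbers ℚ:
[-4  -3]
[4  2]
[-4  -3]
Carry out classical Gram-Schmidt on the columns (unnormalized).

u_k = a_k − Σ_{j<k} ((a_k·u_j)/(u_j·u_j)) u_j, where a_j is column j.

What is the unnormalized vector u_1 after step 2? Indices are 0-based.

u_1 = (-1/3, -2/3, -1/3)

Step 1: u_0 = a_0 = (-4, 4, -4).
Step 2: u_1 = a_1 − (2/3)·u_0 = (-1/3, -2/3, -1/3).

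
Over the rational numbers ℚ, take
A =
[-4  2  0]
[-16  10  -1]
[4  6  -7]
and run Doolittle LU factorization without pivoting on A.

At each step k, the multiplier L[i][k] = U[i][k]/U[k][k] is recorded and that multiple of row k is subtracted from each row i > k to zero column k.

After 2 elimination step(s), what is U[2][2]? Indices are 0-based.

Step 1: pivot at (0,0) is -4.
  row1 ← row1 − (4)·row0  ⇒  L[1][0]=4, U row1=(0, 2, -1)
  row2 ← row2 − (-1)·row0  ⇒  L[2][0]=-1, U row2=(0, 8, -7)
Step 2: pivot at (1,1) is 2.
  row2 ← row2 − (4)·row1  ⇒  L[2][1]=4, U row2=(0, 0, -3)

U[2][2] = -3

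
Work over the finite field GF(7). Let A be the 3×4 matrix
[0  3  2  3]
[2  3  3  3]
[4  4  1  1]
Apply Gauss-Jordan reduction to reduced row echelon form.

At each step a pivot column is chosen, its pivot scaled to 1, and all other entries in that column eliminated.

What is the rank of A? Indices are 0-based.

step 1: exchange rows 0,1
step 1: normalize row 0 (÷2) = (1, 5, 5, 5)
  row 2: subtract 4×row0 = (0, 5, 2, 2)
step 2: normalize row 1 (÷3) = (0, 1, 3, 1)
  row 0: subtract 5×row1 = (1, 0, 4, 0)
  row 2: subtract 5×row1 = (0, 0, 1, 4)
step 3: normalize row 2 (÷1) = (0, 0, 1, 4)
  row 0: subtract 4×row2 = (1, 0, 0, 5)
  row 1: subtract 3×row2 = (0, 1, 0, 3)

rank = 3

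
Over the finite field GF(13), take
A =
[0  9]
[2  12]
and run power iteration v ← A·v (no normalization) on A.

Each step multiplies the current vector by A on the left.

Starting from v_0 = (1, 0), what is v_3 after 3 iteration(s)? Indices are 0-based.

v_0 = (1, 0).
v_1 = A·v_0 = (0, 2).
v_2 = A·v_1 = (5, 11).
v_3 = A·v_2 = (8, 12).

v_3 = (8, 12)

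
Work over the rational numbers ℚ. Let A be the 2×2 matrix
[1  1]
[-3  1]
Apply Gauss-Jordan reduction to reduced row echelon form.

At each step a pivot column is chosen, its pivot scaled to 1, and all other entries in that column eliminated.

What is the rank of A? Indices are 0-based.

step 1: normalize row 0 (÷1) = (1, 1)
  row 1: subtract -3×row0 = (0, 4)
step 2: normalize row 1 (÷4) = (0, 1)
  row 0: subtract 1×row1 = (1, 0)

rank = 2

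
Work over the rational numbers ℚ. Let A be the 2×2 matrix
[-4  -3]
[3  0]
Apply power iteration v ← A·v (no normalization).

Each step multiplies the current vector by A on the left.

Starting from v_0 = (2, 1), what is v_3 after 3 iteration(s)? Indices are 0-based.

v_3 = (-5, 78)

v_0 = (2, 1).
v_1 = A·v_0 = (-11, 6).
v_2 = A·v_1 = (26, -33).
v_3 = A·v_2 = (-5, 78).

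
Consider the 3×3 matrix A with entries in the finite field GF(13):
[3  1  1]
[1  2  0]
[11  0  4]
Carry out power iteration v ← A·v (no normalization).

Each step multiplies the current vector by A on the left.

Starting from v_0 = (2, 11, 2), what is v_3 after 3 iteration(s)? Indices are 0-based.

v_3 = (1, 11, 2)

v_0 = (2, 11, 2).
v_1 = A·v_0 = (6, 11, 4).
v_2 = A·v_1 = (7, 2, 4).
v_3 = A·v_2 = (1, 11, 2).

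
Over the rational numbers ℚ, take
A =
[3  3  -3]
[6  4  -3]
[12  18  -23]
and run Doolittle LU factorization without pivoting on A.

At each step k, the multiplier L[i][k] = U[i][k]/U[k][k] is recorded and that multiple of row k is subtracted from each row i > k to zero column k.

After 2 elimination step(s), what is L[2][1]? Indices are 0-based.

L[2][1] = -3

k=0: U[0][0]=3
  eliminate (1,0): mult=2, new row 1: (0, -2, 3); set L[1][0]=2
  eliminate (2,0): mult=4, new row 2: (0, 6, -11); set L[2][0]=4
k=1: U[1][1]=-2
  eliminate (2,1): mult=-3, new row 2: (0, 0, -2); set L[2][1]=-3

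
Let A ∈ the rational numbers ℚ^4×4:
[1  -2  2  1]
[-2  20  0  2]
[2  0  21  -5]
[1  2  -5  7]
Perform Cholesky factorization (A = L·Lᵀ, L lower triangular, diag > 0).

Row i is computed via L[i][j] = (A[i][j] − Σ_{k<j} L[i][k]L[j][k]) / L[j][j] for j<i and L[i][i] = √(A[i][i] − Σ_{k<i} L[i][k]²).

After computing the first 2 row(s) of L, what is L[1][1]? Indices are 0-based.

Step 1: L[0][0] = √(1) = 1.
  L[1][0] = (-2) / L[0][0] = -2.
Step 2: L[1][1] = √(16) = 4.

L[1][1] = 4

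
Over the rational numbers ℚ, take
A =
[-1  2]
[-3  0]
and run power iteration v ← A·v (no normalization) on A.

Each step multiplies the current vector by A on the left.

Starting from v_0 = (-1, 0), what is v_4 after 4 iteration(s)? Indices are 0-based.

v_4 = (-19, 33)

v_0 = (-1, 0).
v_1 = A·v_0 = (1, 3).
v_2 = A·v_1 = (5, -3).
v_3 = A·v_2 = (-11, -15).
v_4 = A·v_3 = (-19, 33).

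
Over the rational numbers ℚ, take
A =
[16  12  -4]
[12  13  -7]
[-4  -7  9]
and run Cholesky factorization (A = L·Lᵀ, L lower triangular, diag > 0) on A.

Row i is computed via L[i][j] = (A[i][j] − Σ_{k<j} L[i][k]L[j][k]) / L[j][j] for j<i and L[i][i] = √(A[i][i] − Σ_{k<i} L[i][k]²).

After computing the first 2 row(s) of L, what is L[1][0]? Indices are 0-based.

Step 1: L[0][0] = √(16) = 4.
  L[1][0] = (12) / L[0][0] = 3.
Step 2: L[1][1] = √(4) = 2.

L[1][0] = 3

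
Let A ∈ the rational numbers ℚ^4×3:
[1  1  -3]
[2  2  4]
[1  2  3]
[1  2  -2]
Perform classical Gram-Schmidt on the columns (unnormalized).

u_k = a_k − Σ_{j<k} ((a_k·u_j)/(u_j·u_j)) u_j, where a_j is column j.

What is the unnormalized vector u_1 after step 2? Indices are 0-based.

u_1 = (-2/7, -4/7, 5/7, 5/7)

Step 1: u_0 = a_0 = (1, 2, 1, 1).
Step 2: u_1 = a_1 − (9/7)·u_0 = (-2/7, -4/7, 5/7, 5/7).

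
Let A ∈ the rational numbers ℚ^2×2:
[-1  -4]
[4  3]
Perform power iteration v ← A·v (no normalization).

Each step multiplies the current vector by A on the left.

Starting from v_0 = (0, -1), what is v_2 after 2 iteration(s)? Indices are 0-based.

v_2 = (8, 7)

v_0 = (0, -1).
v_1 = A·v_0 = (4, -3).
v_2 = A·v_1 = (8, 7).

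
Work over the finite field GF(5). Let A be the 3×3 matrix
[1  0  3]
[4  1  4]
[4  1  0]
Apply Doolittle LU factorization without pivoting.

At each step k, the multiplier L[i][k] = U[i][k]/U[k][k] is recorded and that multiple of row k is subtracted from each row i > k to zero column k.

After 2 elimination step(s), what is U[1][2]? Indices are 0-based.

[col 0] pivot 1
  R1 -= 4*R0 → (0, 1, 2)  (L[1][0] := 4)
  R2 -= 4*R0 → (0, 1, 3)  (L[2][0] := 4)
[col 1] pivot 1
  R2 -= 1*R1 → (0, 0, 1)  (L[2][1] := 1)

U[1][2] = 2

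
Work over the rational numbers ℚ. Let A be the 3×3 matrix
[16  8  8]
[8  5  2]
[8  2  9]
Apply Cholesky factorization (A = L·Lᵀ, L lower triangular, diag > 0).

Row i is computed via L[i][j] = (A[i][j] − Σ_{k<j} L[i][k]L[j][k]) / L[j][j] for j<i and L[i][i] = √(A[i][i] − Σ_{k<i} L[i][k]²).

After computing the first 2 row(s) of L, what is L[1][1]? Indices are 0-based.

L[1][1] = 1

Step 1: L[0][0] = √(16) = 4.
  L[1][0] = (8) / L[0][0] = 2.
Step 2: L[1][1] = √(1) = 1.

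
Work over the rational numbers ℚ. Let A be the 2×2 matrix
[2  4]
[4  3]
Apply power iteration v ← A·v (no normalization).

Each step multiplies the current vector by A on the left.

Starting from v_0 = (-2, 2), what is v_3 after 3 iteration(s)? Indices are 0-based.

v_0 = (-2, 2).
v_1 = A·v_0 = (4, -2).
v_2 = A·v_1 = (0, 10).
v_3 = A·v_2 = (40, 30).

v_3 = (40, 30)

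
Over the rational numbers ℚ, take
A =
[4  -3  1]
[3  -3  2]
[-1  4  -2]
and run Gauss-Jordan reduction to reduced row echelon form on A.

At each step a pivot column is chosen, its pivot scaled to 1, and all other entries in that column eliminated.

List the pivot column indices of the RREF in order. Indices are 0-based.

pivot columns: 0, 1, 2

pivot(0,0)=4: scale R0 → (1, -3/4, 1/4)
  clear (1,0): R1 −= (3)R0 → (0, -3/4, 5/4)
  clear (2,0): R2 −= (-1)R0 → (0, 13/4, -7/4)
pivot(1,1)=-3/4: scale R1 → (0, 1, -5/3)
  clear (0,1): R0 −= (-3/4)R1 → (1, 0, -1)
  clear (2,1): R2 −= (13/4)R1 → (0, 0, 11/3)
pivot(2,2)=11/3: scale R2 → (0, 0, 1)
  clear (0,2): R0 −= (-1)R2 → (1, 0, 0)
  clear (1,2): R1 −= (-5/3)R2 → (0, 1, 0)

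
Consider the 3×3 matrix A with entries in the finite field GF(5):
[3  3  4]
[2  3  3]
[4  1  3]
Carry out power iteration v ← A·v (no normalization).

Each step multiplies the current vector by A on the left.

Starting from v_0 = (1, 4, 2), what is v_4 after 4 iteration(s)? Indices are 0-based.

v_4 = (3, 3, 1)

v_0 = (1, 4, 2).
v_1 = A·v_0 = (3, 0, 4).
v_2 = A·v_1 = (0, 3, 4).
v_3 = A·v_2 = (0, 1, 0).
v_4 = A·v_3 = (3, 3, 1).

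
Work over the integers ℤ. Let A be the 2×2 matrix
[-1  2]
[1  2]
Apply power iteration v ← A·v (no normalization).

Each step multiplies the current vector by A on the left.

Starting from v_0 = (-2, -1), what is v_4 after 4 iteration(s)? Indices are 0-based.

v_4 = (-40, -56)

v_0 = (-2, -1).
v_1 = A·v_0 = (0, -4).
v_2 = A·v_1 = (-8, -8).
v_3 = A·v_2 = (-8, -24).
v_4 = A·v_3 = (-40, -56).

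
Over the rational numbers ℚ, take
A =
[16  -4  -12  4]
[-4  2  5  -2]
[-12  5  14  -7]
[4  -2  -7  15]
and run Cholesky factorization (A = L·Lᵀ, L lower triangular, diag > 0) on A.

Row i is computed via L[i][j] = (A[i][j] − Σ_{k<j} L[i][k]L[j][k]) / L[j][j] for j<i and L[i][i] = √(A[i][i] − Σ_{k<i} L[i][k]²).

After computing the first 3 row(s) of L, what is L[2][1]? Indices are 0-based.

L[2][1] = 2

Step 1: L[0][0] = √(16) = 4.
  L[1][0] = (-4) / L[0][0] = -1.
Step 2: L[1][1] = √(1) = 1.
  L[2][0] = (-12) / L[0][0] = -3.
  L[2][1] = (2) / L[1][1] = 2.
Step 3: L[2][2] = √(1) = 1.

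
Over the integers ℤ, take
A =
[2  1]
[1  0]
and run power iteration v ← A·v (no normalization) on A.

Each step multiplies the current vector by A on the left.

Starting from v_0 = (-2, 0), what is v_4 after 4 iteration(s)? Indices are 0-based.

v_4 = (-58, -24)

v_0 = (-2, 0).
v_1 = A·v_0 = (-4, -2).
v_2 = A·v_1 = (-10, -4).
v_3 = A·v_2 = (-24, -10).
v_4 = A·v_3 = (-58, -24).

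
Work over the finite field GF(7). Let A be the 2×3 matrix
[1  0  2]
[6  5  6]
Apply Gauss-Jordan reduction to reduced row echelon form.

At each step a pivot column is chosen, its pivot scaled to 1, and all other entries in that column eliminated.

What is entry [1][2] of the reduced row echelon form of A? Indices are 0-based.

[1] R0 /= 1  ⇒  (1, 0, 2)
     R1 -= 6·R0  ⇒  (0, 5, 1)
[2] R1 /= 5  ⇒  (0, 1, 3)

M[1][2] = 3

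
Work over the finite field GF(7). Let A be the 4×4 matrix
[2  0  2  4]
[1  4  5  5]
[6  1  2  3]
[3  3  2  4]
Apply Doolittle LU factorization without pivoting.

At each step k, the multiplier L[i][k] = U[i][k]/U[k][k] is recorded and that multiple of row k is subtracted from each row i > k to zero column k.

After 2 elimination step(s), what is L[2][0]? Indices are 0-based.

Step 1: pivot at (0,0) is 2.
  row1 ← row1 − (4)·row0  ⇒  L[1][0]=4, U row1=(0, 4, 4, 3)
  row2 ← row2 − (3)·row0  ⇒  L[2][0]=3, U row2=(0, 1, 3, 5)
  row3 ← row3 − (5)·row0  ⇒  L[3][0]=5, U row3=(0, 3, 6, 5)
Step 2: pivot at (1,1) is 4.
  row2 ← row2 − (2)·row1  ⇒  L[2][1]=2, U row2=(0, 0, 2, 6)
  row3 ← row3 − (6)·row1  ⇒  L[3][1]=6, U row3=(0, 0, 3, 1)

L[2][0] = 3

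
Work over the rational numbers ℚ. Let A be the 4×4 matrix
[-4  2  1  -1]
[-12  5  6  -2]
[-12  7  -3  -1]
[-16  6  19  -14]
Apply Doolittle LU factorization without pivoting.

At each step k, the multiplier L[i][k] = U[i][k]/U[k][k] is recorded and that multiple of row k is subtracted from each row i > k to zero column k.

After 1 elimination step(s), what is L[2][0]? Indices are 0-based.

L[2][0] = 3

[col 0] pivot -4
  R1 -= 3*R0 → (0, -1, 3, 1)  (L[1][0] := 3)
  R2 -= 3*R0 → (0, 1, -6, 2)  (L[2][0] := 3)
  R3 -= 4*R0 → (0, -2, 15, -10)  (L[3][0] := 4)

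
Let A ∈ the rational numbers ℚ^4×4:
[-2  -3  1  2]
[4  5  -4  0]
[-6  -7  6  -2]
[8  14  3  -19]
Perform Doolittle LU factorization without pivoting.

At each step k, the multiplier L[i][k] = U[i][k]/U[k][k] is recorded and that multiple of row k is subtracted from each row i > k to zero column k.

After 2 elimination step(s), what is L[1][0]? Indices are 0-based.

Step 1: pivot at (0,0) is -2.
  row1 ← row1 − (-2)·row0  ⇒  L[1][0]=-2, U row1=(0, -1, -2, 4)
  row2 ← row2 − (3)·row0  ⇒  L[2][0]=3, U row2=(0, 2, 3, -8)
  row3 ← row3 − (-4)·row0  ⇒  L[3][0]=-4, U row3=(0, 2, 7, -11)
Step 2: pivot at (1,1) is -1.
  row2 ← row2 − (-2)·row1  ⇒  L[2][1]=-2, U row2=(0, 0, -1, 0)
  row3 ← row3 − (-2)·row1  ⇒  L[3][1]=-2, U row3=(0, 0, 3, -3)

L[1][0] = -2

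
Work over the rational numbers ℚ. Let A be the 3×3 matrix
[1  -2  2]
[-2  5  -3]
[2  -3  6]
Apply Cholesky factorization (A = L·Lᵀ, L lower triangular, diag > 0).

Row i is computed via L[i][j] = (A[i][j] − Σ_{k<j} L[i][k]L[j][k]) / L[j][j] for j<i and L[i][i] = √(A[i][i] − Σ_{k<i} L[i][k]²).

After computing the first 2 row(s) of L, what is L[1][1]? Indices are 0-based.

L[1][1] = 1

Step 1: L[0][0] = √(1) = 1.
  L[1][0] = (-2) / L[0][0] = -2.
Step 2: L[1][1] = √(1) = 1.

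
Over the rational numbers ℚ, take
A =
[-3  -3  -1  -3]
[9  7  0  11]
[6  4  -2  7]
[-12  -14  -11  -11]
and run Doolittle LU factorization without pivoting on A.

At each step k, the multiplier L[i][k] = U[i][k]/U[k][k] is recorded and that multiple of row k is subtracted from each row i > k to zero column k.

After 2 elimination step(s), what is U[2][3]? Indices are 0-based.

U[2][3] = -1

k=0: U[0][0]=-3
  eliminate (1,0): mult=-3, new row 1: (0, -2, -3, 2); set L[1][0]=-3
  eliminate (2,0): mult=-2, new row 2: (0, -2, -4, 1); set L[2][0]=-2
  eliminate (3,0): mult=4, new row 3: (0, -2, -7, 1); set L[3][0]=4
k=1: U[1][1]=-2
  eliminate (2,1): mult=1, new row 2: (0, 0, -1, -1); set L[2][1]=1
  eliminate (3,1): mult=1, new row 3: (0, 0, -4, -1); set L[3][1]=1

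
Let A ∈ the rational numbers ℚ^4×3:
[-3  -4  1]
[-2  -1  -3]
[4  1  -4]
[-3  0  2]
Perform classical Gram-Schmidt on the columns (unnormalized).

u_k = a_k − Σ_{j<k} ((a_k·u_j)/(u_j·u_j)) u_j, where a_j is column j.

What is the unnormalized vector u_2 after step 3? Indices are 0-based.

Step 1: u_0 = a_0 = (-3, -2, 4, -3).
Step 2: u_1 = a_1 − (9/19)·u_0 = (-49/19, -1/19, -17/19, 27/19).
Step 3: u_2 = a_2 − (-1/2)·u_0 − (19/45)·u_1 = (53/90, -179/45, -73/45, -1/10).

u_2 = (53/90, -179/45, -73/45, -1/10)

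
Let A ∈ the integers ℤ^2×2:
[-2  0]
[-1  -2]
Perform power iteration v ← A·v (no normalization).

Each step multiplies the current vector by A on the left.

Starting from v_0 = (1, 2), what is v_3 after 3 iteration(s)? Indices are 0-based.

v_0 = (1, 2).
v_1 = A·v_0 = (-2, -5).
v_2 = A·v_1 = (4, 12).
v_3 = A·v_2 = (-8, -28).

v_3 = (-8, -28)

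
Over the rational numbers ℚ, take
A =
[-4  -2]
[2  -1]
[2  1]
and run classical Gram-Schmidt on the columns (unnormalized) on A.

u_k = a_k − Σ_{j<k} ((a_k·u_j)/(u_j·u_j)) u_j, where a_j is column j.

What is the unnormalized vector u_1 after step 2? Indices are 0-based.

u_1 = (-2/3, -5/3, 1/3)

Step 1: u_0 = a_0 = (-4, 2, 2).
Step 2: u_1 = a_1 − (1/3)·u_0 = (-2/3, -5/3, 1/3).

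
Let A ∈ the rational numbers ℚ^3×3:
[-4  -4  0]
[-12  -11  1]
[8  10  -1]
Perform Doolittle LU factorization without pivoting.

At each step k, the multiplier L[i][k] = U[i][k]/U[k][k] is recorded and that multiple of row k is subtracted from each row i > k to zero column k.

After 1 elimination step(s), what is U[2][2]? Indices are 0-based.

U[2][2] = -1

k=0: U[0][0]=-4
  eliminate (1,0): mult=3, new row 1: (0, 1, 1); set L[1][0]=3
  eliminate (2,0): mult=-2, new row 2: (0, 2, -1); set L[2][0]=-2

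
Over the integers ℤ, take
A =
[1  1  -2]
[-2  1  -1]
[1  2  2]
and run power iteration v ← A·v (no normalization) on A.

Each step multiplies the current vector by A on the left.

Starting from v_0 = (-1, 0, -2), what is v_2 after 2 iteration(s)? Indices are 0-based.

v_0 = (-1, 0, -2).
v_1 = A·v_0 = (3, 4, -5).
v_2 = A·v_1 = (17, 3, 1).

v_2 = (17, 3, 1)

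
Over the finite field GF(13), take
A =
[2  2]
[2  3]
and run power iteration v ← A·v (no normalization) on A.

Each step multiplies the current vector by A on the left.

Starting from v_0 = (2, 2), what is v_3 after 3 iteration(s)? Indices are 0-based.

v_0 = (2, 2).
v_1 = A·v_0 = (8, 10).
v_2 = A·v_1 = (10, 7).
v_3 = A·v_2 = (8, 2).

v_3 = (8, 2)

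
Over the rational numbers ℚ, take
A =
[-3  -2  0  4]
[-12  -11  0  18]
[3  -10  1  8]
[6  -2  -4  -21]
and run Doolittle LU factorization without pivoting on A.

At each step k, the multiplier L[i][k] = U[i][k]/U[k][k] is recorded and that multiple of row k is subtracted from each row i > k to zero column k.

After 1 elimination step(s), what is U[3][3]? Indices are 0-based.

Step 1: pivot at (0,0) is -3.
  row1 ← row1 − (4)·row0  ⇒  L[1][0]=4, U row1=(0, -3, 0, 2)
  row2 ← row2 − (-1)·row0  ⇒  L[2][0]=-1, U row2=(0, -12, 1, 12)
  row3 ← row3 − (-2)·row0  ⇒  L[3][0]=-2, U row3=(0, -6, -4, -13)

U[3][3] = -13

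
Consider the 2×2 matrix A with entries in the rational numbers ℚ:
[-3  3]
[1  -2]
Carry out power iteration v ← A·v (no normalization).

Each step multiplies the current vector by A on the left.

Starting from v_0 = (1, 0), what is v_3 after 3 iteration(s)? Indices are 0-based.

v_0 = (1, 0).
v_1 = A·v_0 = (-3, 1).
v_2 = A·v_1 = (12, -5).
v_3 = A·v_2 = (-51, 22).

v_3 = (-51, 22)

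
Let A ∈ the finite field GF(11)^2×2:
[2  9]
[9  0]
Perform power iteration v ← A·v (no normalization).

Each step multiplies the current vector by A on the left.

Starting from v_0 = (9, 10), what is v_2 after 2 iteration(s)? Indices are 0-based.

v_0 = (9, 10).
v_1 = A·v_0 = (9, 4).
v_2 = A·v_1 = (10, 4).

v_2 = (10, 4)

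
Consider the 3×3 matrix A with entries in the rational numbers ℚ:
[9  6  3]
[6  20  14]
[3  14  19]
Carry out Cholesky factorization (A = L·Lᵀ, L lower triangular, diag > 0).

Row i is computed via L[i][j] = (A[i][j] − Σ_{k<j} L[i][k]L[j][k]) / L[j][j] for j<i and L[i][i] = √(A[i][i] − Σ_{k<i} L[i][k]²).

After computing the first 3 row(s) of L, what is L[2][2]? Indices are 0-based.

Step 1: L[0][0] = √(9) = 3.
  L[1][0] = (6) / L[0][0] = 2.
Step 2: L[1][1] = √(16) = 4.
  L[2][0] = (3) / L[0][0] = 1.
  L[2][1] = (12) / L[1][1] = 3.
Step 3: L[2][2] = √(9) = 3.

L[2][2] = 3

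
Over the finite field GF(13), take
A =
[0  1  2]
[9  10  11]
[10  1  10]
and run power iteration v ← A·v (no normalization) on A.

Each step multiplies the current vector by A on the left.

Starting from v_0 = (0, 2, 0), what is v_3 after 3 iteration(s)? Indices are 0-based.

v_0 = (0, 2, 0).
v_1 = A·v_0 = (2, 7, 2).
v_2 = A·v_1 = (11, 6, 8).
v_3 = A·v_2 = (9, 0, 1).

v_3 = (9, 0, 1)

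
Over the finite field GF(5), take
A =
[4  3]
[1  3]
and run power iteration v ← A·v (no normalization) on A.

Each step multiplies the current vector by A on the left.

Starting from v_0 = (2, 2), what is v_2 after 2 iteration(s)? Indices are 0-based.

v_2 = (0, 3)

v_0 = (2, 2).
v_1 = A·v_0 = (4, 3).
v_2 = A·v_1 = (0, 3).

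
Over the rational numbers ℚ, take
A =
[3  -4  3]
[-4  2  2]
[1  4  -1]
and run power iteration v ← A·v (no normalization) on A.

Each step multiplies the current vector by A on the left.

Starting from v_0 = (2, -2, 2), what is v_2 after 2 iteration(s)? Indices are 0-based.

v_2 = (68, -112, -4)

v_0 = (2, -2, 2).
v_1 = A·v_0 = (20, -8, -8).
v_2 = A·v_1 = (68, -112, -4).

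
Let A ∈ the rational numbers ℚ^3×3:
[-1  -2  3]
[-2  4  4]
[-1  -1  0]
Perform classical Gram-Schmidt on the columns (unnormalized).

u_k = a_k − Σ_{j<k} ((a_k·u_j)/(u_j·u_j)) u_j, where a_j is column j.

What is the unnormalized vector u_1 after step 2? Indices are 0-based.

Step 1: u_0 = a_0 = (-1, -2, -1).
Step 2: u_1 = a_1 − (-5/6)·u_0 = (-17/6, 7/3, -11/6).

u_1 = (-17/6, 7/3, -11/6)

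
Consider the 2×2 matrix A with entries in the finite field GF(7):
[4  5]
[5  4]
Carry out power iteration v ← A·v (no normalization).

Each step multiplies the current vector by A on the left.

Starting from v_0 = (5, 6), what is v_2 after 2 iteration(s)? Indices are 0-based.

v_0 = (5, 6).
v_1 = A·v_0 = (1, 0).
v_2 = A·v_1 = (4, 5).

v_2 = (4, 5)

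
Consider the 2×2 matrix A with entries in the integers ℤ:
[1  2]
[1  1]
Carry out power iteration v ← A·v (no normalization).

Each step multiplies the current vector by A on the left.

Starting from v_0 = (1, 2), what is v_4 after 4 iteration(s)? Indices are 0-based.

v_4 = (65, 46)

v_0 = (1, 2).
v_1 = A·v_0 = (5, 3).
v_2 = A·v_1 = (11, 8).
v_3 = A·v_2 = (27, 19).
v_4 = A·v_3 = (65, 46).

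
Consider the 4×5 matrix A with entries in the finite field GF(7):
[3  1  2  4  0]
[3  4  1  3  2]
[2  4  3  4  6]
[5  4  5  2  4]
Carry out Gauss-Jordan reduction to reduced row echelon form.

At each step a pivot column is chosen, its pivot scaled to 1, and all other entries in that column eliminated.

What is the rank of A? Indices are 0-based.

rank = 4

step 1: normalize row 0 (÷3) = (1, 5, 3, 6, 0)
  row 1: subtract 3×row0 = (0, 3, 6, 6, 2)
  row 2: subtract 2×row0 = (0, 1, 4, 6, 6)
  row 3: subtract 5×row0 = (0, 0, 4, 0, 4)
step 2: normalize row 1 (÷3) = (0, 1, 2, 2, 3)
  row 0: subtract 5×row1 = (1, 0, 0, 3, 6)
  row 2: subtract 1×row1 = (0, 0, 2, 4, 3)
step 3: normalize row 2 (÷2) = (0, 0, 1, 2, 5)
  row 1: subtract 2×row2 = (0, 1, 0, 5, 0)
  row 3: subtract 4×row2 = (0, 0, 0, 6, 5)
step 4: normalize row 3 (÷6) = (0, 0, 0, 1, 2)
  row 0: subtract 3×row3 = (1, 0, 0, 0, 0)
  row 1: subtract 5×row3 = (0, 1, 0, 0, 4)
  row 2: subtract 2×row3 = (0, 0, 1, 0, 1)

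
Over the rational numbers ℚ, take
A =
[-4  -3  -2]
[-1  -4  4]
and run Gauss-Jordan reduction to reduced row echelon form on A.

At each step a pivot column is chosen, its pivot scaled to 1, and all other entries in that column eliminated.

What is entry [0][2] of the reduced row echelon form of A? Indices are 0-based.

M[0][2] = 20/13

[1] R0 /= -4  ⇒  (1, 3/4, 1/2)
     R1 -= -1·R0  ⇒  (0, -13/4, 9/2)
[2] R1 /= -13/4  ⇒  (0, 1, -18/13)
     R0 -= 3/4·R1  ⇒  (1, 0, 20/13)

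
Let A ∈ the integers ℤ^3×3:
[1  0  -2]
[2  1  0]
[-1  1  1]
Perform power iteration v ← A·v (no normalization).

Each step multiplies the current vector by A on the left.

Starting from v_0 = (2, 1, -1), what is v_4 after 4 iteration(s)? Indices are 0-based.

v_4 = (2, 49, 23)

v_0 = (2, 1, -1).
v_1 = A·v_0 = (4, 5, -2).
v_2 = A·v_1 = (8, 13, -1).
v_3 = A·v_2 = (10, 29, 4).
v_4 = A·v_3 = (2, 49, 23).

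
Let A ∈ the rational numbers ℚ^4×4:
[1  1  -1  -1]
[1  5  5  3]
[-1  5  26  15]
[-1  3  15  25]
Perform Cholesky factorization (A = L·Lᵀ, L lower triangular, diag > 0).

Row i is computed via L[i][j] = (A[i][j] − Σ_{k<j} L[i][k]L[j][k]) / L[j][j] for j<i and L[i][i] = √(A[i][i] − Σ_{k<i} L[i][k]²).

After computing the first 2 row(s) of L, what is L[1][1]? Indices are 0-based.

Step 1: L[0][0] = √(1) = 1.
  L[1][0] = (1) / L[0][0] = 1.
Step 2: L[1][1] = √(4) = 2.

L[1][1] = 2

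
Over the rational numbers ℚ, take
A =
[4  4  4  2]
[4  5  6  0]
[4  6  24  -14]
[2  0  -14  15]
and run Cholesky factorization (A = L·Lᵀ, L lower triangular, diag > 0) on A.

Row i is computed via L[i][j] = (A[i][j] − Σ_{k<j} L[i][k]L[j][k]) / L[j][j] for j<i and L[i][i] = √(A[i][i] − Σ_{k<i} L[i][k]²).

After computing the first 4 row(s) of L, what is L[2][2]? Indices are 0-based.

Step 1: L[0][0] = √(4) = 2.
  L[1][0] = (4) / L[0][0] = 2.
Step 2: L[1][1] = √(1) = 1.
  L[2][0] = (4) / L[0][0] = 2.
  L[2][1] = (2) / L[1][1] = 2.
Step 3: L[2][2] = √(16) = 4.
  L[3][0] = (2) / L[0][0] = 1.
  L[3][1] = (-2) / L[1][1] = -2.
  L[3][2] = (-12) / L[2][2] = -3.
Step 4: L[3][3] = √(1) = 1.

L[2][2] = 4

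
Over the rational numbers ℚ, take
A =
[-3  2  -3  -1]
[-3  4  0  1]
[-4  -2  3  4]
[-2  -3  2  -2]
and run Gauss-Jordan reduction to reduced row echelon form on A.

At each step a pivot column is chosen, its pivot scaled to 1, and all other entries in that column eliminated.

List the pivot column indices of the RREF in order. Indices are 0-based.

step 1: normalize row 0 (÷-3) = (1, -2/3, 1, 1/3)
  row 1: subtract -3×row0 = (0, 2, 3, 2)
  row 2: subtract -4×row0 = (0, -14/3, 7, 16/3)
  row 3: subtract -2×row0 = (0, -13/3, 4, -4/3)
step 2: normalize row 1 (÷2) = (0, 1, 3/2, 1)
  row 0: subtract -2/3×row1 = (1, 0, 2, 1)
  row 2: subtract -14/3×row1 = (0, 0, 14, 10)
  row 3: subtract -13/3×row1 = (0, 0, 21/2, 3)
step 3: normalize row 2 (÷14) = (0, 0, 1, 5/7)
  row 0: subtract 2×row2 = (1, 0, 0, -3/7)
  row 1: subtract 3/2×row2 = (0, 1, 0, -1/14)
  row 3: subtract 21/2×row2 = (0, 0, 0, -9/2)
step 4: normalize row 3 (÷-9/2) = (0, 0, 0, 1)
  row 0: subtract -3/7×row3 = (1, 0, 0, 0)
  row 1: subtract -1/14×row3 = (0, 1, 0, 0)
  row 2: subtract 5/7×row3 = (0, 0, 1, 0)

pivot columns: 0, 1, 2, 3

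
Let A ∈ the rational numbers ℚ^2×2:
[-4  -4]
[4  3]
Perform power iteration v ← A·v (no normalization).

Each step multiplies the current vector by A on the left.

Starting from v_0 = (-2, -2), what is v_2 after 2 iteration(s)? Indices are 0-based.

v_2 = (-8, 22)

v_0 = (-2, -2).
v_1 = A·v_0 = (16, -14).
v_2 = A·v_1 = (-8, 22).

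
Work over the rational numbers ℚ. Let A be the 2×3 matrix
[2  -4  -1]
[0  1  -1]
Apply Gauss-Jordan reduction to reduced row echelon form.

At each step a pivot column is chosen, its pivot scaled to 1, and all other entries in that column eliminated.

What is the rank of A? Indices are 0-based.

pivot(0,0)=2: scale R0 → (1, -2, -1/2)
pivot(1,1)=1: scale R1 → (0, 1, -1)
  clear (0,1): R0 −= (-2)R1 → (1, 0, -5/2)

rank = 2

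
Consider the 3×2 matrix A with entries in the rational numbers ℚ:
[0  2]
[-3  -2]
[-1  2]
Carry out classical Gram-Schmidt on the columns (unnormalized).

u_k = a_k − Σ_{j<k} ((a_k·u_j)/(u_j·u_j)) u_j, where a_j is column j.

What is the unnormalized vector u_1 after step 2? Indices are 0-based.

Step 1: u_0 = a_0 = (0, -3, -1).
Step 2: u_1 = a_1 − (2/5)·u_0 = (2, -4/5, 12/5).

u_1 = (2, -4/5, 12/5)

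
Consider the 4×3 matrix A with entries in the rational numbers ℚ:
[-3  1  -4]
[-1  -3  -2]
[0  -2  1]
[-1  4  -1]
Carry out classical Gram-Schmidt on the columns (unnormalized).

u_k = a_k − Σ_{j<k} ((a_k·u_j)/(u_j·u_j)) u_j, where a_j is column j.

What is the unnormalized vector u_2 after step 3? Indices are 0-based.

Step 1: u_0 = a_0 = (-3, -1, 0, -1).
Step 2: u_1 = a_1 − (-4/11)·u_0 = (-1/11, -37/11, -2, 40/11).
Step 3: u_2 = a_2 − (15/11)·u_0 − (8/157)·u_1 = (15/157, -73/157, 173/157, 28/157).

u_2 = (15/157, -73/157, 173/157, 28/157)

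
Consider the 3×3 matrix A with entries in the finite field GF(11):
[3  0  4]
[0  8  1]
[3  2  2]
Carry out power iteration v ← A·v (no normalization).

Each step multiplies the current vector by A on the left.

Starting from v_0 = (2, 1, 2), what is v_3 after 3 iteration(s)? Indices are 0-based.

v_0 = (2, 1, 2).
v_1 = A·v_0 = (3, 10, 1).
v_2 = A·v_1 = (2, 4, 9).
v_3 = A·v_2 = (9, 8, 10).

v_3 = (9, 8, 10)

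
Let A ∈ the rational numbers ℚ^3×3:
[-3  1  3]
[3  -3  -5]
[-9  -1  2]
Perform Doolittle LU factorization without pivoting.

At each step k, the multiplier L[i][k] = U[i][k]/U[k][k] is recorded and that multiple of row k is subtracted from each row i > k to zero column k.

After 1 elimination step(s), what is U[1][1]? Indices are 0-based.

k=0: U[0][0]=-3
  eliminate (1,0): mult=-1, new row 1: (0, -2, -2); set L[1][0]=-1
  eliminate (2,0): mult=3, new row 2: (0, -4, -7); set L[2][0]=3

U[1][1] = -2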